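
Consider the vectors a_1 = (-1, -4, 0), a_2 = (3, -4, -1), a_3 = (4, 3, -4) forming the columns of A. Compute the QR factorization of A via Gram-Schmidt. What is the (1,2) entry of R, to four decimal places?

e_1 = a_1/‖a_1‖ = (-1, -4, 0)/4.1231 = (-0.2425, -0.9701, 0.0000).
r_{12} = e_1·a_2 = 3.1530.

r_{12} = 3.1530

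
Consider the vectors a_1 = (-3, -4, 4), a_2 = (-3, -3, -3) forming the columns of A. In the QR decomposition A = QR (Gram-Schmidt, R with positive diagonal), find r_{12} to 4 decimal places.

a_1 = (-3, -4, 4); ‖a_1‖ = 6.4031, so e_1 = (-0.4685, -0.6247, 0.6247).
r_{12} = e_1·a_2 = 1.4056.

r_{12} = 1.4056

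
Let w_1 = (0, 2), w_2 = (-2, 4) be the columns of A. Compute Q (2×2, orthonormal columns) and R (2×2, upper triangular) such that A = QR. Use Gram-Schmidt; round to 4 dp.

Q = [[0.0000, -1.0000], [1.0000, 0.0000]], R = [[2.0000, 4.0000], [0.0000, 2.0000]]

w_1 = (0, 2); ‖w_1‖ = 2.0000, so e_1 = (0.0000, 1.0000).
e_1·w_2 = 0.0000·(-2) + 1.0000·4 = 4.0000.
u_2 = w_2 − 4.0000·e_1 = (-2.0000, 0.0000).
‖u_2‖ = 2.0000, so e_2 = (-1.0000, 0.0000).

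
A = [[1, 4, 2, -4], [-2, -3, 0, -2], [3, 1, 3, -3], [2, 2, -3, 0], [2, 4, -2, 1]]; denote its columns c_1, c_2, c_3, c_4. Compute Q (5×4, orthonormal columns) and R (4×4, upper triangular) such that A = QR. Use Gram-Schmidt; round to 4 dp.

c_1 = (1, -2, 3, 2, 2); ‖c_1‖ = 4.6904, so q_1 = (0.2132, -0.4264, 0.6396, 0.4264, 0.4264).
q_1·c_2 = 0.2132·4 + (-0.4264)·(-3) + 0.6396·1 + 0.4264·2 + 0.4264·4 = 5.3300.
u_2 = c_2 − 5.3300·q_1 = (2.8636, -0.7273, -2.4091, -0.2727, 1.7273).
‖u_2‖ = 4.1942, so q_2 = (0.6828, -0.1734, -0.5744, -0.0650, 0.4118).
q_1·c_3 = 0.2132·2 + (-0.4264)·0 + 0.6396·3 + 0.4264·(-3) + 0.4264·(-2) = 0.2132; q_2·c_3 = 0.6828·2 + (-0.1734)·0 + (-0.5744)·3 + (-0.0650)·(-3) + 0.4118·(-2) = -0.9862.
u_3 = c_3 − 0.2132·q_1 + 0.9862·q_2 = (2.6279, -0.0801, 2.2972, -3.1550, -1.6848).
‖u_3‖ = 4.9982, so q_3 = (0.5258, -0.0160, 0.4596, -0.6312, -0.3371).
q_1·c_4 = 0.2132·(-4) + (-0.4264)·(-2) + 0.6396·(-3) + 0.4264·0 + 0.4264·1 = -1.4924; q_2·c_4 = 0.6828·(-4) + (-0.1734)·(-2) + (-0.5744)·(-3) + (-0.0650)·0 + 0.4118·1 = -0.2493; q_3·c_4 = 0.5258·(-4) + (-0.0160)·(-2) + 0.4596·(-3) + (-0.6312)·0 + (-0.3371)·1 = -3.7869.
u_4 = c_4 + 1.4924·q_1 + 0.2493·q_2 + 3.7869·q_3 = (-1.5206, -2.7403, -0.4482, -1.7703, 0.4626).
‖u_4‖ = 3.6565, so q_4 = (-0.4159, -0.7494, -0.1226, -0.4841, 0.1265).

Q = [[0.2132, 0.6828, 0.5258, -0.4159], [-0.4264, -0.1734, -0.0160, -0.7494], [0.6396, -0.5744, 0.4596, -0.1226], [0.4264, -0.0650, -0.6312, -0.4841], [0.4264, 0.4118, -0.3371, 0.1265]], R = [[4.6904, 5.3300, 0.2132, -1.4924], [0.0000, 4.1942, -0.9862, -0.2493], [0.0000, 0.0000, 4.9982, -3.7869], [0.0000, 0.0000, 0.0000, 3.6565]]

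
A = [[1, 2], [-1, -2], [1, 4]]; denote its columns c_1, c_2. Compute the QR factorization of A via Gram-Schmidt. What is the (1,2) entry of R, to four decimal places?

r_{12} = 4.6188

c_1 = (1, -1, 1); ‖c_1‖ = 1.7321, so q_1 = (0.5774, -0.5774, 0.5774).
r_{12} = q_1·c_2 = 4.6188.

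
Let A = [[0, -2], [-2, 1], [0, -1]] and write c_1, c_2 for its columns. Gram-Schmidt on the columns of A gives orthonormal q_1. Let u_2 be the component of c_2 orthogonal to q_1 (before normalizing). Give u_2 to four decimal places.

c_1 = (0, -2, 0); ‖c_1‖ = 2.0000, so q_1 = (0.0000, -1.0000, 0.0000).
q_1·c_2 = 0.0000·(-2) + (-1.0000)·1 + 0.0000·(-1) = -1.0000.
u_2 = c_2 + 1.0000·q_1 = (-2.0000, 0.0000, -1.0000).

u_2 = (-2.0000, 0.0000, -1.0000)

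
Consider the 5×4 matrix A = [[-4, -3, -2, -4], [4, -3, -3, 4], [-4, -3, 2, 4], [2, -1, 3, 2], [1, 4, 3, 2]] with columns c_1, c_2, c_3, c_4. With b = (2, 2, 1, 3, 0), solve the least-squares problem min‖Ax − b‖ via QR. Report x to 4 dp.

x = (0.3581, -0.7761, 0.5511, -0.2027)

c_1 = (-4, 4, -4, 2, 1); ‖c_1‖ = 7.2801, so e_1 = (-0.5494, 0.5494, -0.5494, 0.2747, 0.1374).
e_1·c_2 = (-0.5494)·(-3) + 0.5494·(-3) + (-0.5494)·(-3) + 0.2747·(-1) + 0.1374·4 = 1.9230.
u_2 = c_2 − 1.9230·e_1 = (-1.9434, -4.0566, -1.9434, -1.5283, 3.7358).
‖u_2‖ = 6.3484, so e_2 = (-0.3061, -0.6390, -0.3061, -0.2407, 0.5885).
e_1·c_3 = (-0.5494)·(-2) + 0.5494·(-3) + (-0.5494)·2 + 0.2747·3 + 0.1374·3 = -0.4121; e_2·c_3 = (-0.3061)·(-2) + (-0.6390)·(-3) + (-0.3061)·2 + (-0.2407)·3 + 0.5885·3 = 2.9602.
u_3 = c_3 + 0.4121·e_1 − 2.9602·e_2 = (-1.3202, -0.8820, 2.6798, 3.8258, 1.3146).
‖u_3‖ = 5.1056, so e_3 = (-0.2586, -0.1728, 0.5249, 0.7493, 0.2575).
e_1·c_4 = (-0.5494)·(-4) + 0.5494·4 + (-0.5494)·4 + 0.2747·2 + 0.1374·2 = 3.0219; e_2·c_4 = (-0.3061)·(-4) + (-0.6390)·4 + (-0.3061)·4 + (-0.2407)·2 + 0.5885·2 = -1.8605; e_3·c_4 = (-0.2586)·(-4) + (-0.1728)·4 + 0.5249·4 + 0.7493·2 + 0.2575·2 = 4.4564.
u_4 = c_4 − 3.0219·e_1 + 1.8605·e_2 − 4.4564·e_3 = (-1.7568, 1.9206, 2.7518, -2.6175, 1.5323).
‖u_4‖ = 4.8525, so e_4 = (-0.3620, 0.3958, 0.5671, -0.5394, 0.3158).
Qᵀb = (0.2747, -2.9186, 1.9102, -0.9836).
Back-substitute: x_4 = -0.9836/4.8525 = -0.2027.
x_3 = (1.9102 − 4.4564·(-0.2027))/5.1056 = 0.5511.
x_2 = (-2.9186 − 2.9602·0.5511 + 1.8605·(-0.2027))/6.3484 = -0.7761.
x_1 = (0.2747 − 1.9230·(-0.7761) + 0.4121·0.5511 − 3.0219·(-0.2027))/7.2801 = 0.3581.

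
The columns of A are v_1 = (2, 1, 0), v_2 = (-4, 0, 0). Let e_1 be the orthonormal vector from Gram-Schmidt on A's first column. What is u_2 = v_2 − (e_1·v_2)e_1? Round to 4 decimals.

e_1 = v_1/‖v_1‖ = (2, 1, 0)/2.2361 = (0.8944, 0.4472, 0.0000).
r_{12} = e_1·v_2 = -3.5777.
u_2 = v_2 + 3.5777·e_1 = (-0.8000, 1.6000, 0.0000).

u_2 = (-0.8000, 1.6000, 0.0000)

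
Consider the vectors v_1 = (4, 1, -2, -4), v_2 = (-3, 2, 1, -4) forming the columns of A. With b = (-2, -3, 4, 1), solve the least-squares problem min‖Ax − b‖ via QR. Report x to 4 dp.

x = (-0.6307, 0.0841)

e_1 = v_1/‖v_1‖ = (4, 1, -2, -4)/6.0828 = (0.6576, 0.1644, -0.3288, -0.6576).
r_{12} = e_1·v_2 = 0.6576.
u_2 = v_2 − 0.6576·e_1 = (-3.4324, 1.8919, 1.2162, -3.5676).
‖u_2‖ = 5.4376, so e_2 = (-0.6312, 0.3479, 0.2237, -0.6561).
Qᵀb = (-3.7812, 0.4573).
Back-substitute: x_2 = 0.4573/5.4376 = 0.0841.
x_1 = (-3.7812 − 0.6576·0.0841)/6.0828 = -0.6307.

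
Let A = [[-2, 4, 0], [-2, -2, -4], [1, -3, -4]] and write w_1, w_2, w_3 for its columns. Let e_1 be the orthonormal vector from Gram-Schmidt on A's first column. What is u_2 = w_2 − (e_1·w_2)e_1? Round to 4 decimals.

u_2 = (2.4444, -3.5556, -2.2222)

w_1 = (-2, -2, 1); ‖w_1‖ = 3.0000, so e_1 = (-0.6667, -0.6667, 0.3333).
e_1·w_2 = (-0.6667)·4 + (-0.6667)·(-2) + 0.3333·(-3) = -2.3333.
u_2 = w_2 + 2.3333·e_1 = (2.4444, -3.5556, -2.2222).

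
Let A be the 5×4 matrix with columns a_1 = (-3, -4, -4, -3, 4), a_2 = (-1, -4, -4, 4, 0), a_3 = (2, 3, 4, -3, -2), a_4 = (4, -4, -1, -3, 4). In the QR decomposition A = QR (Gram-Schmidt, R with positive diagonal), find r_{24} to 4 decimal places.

e_1 = a_1/‖a_1‖ = (-3, -4, -4, -3, 4)/8.1240 = (-0.3693, -0.4924, -0.4924, -0.3693, 0.4924).
r_{12} = e_1·a_2 = 2.8311.
u_2 = a_2 − 2.8311·e_1 = (0.0455, -2.6061, -2.6061, 5.0455, -1.3939).
‖u_2‖ = 6.4019, so e_2 = (0.0071, -0.4071, -0.4071, 0.7881, -0.2177).
r_{24} = e_2·a_4 = -1.1715.

r_{24} = -1.1715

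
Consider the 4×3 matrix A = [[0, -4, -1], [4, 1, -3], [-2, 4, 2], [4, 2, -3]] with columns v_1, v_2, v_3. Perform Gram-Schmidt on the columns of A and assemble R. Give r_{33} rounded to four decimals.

q_1 = v_1/‖v_1‖ = (0, 4, -2, 4)/6.0000 = (0.0000, 0.6667, -0.3333, 0.6667).
r_{12} = q_1·v_2 = 0.6667.
u_2 = v_2 − 0.6667·q_1 = (-4.0000, 0.5556, 4.2222, 1.5556).
‖u_2‖ = 6.0461, so q_2 = (-0.6616, 0.0919, 0.6983, 0.2573).
r_{13} = q_1·v_3 = -4.6667; r_{23} = q_2·v_3 = 1.0107.
u_3 = v_3 + 4.6667·q_1 − 1.0107·q_2 = (-0.3313, 0.0182, -0.2614, -0.1489).
r_{33} = ‖u_3‖ = 0.4479.

r_{33} = 0.4479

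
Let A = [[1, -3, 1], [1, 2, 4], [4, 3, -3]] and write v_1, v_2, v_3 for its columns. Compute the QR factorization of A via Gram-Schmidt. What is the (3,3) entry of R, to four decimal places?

r_{33} = 4.8242

e_1 = v_1/‖v_1‖ = (1, 1, 4)/4.2426 = (0.2357, 0.2357, 0.9428).
r_{12} = e_1·v_2 = 2.5927.
u_2 = v_2 − 2.5927·e_1 = (-3.6111, 1.3889, 0.5556).
‖u_2‖ = 3.9087, so e_2 = (-0.9239, 0.3553, 0.1421).
r_{13} = e_1·v_3 = -1.6499; r_{23} = e_2·v_3 = 0.0711.
u_3 = v_3 + 1.6499·e_1 − 0.0711·e_2 = (1.4545, 4.3636, -1.4545).
r_{33} = ‖u_3‖ = 4.8242.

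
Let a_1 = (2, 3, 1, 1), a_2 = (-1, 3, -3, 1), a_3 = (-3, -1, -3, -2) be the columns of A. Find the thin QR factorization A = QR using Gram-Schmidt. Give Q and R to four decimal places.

q_1 = a_1/‖a_1‖ = (2, 3, 1, 1)/3.8730 = (0.5164, 0.7746, 0.2582, 0.2582).
r_{12} = q_1·a_2 = 1.2910.
u_2 = a_2 − 1.2910·q_1 = (-1.6667, 2.0000, -3.3333, 0.6667).
‖u_2‖ = 4.2817, so q_2 = (-0.3892, 0.4671, -0.7785, 0.1557).
r_{13} = q_1·a_3 = -3.6148; r_{23} = q_2·a_3 = 2.7247.
u_3 = a_3 + 3.6148·q_1 − 2.7247·q_2 = (-0.0727, 0.5273, 0.0545, -1.4909).
‖u_3‖ = 1.5840, so q_3 = (-0.0459, 0.3329, 0.0344, -0.9412).

Q = [[0.5164, -0.3892, -0.0459], [0.7746, 0.4671, 0.3329], [0.2582, -0.7785, 0.0344], [0.2582, 0.1557, -0.9412]], R = [[3.8730, 1.2910, -3.6148], [0.0000, 4.2817, 2.7247], [0.0000, 0.0000, 1.5840]]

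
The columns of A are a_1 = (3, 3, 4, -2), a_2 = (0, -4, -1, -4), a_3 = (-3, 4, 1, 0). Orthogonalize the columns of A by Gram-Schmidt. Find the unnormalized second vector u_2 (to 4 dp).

a_1 = (3, 3, 4, -2); ‖a_1‖ = 6.1644, so e_1 = (0.4867, 0.4867, 0.6489, -0.3244).
e_1·a_2 = 0.4867·0 + 0.4867·(-4) + 0.6489·(-1) + (-0.3244)·(-4) = -1.2978.
u_2 = a_2 + 1.2978·e_1 = (0.6316, -3.3684, -0.1579, -4.4211).

u_2 = (0.6316, -3.3684, -0.1579, -4.4211)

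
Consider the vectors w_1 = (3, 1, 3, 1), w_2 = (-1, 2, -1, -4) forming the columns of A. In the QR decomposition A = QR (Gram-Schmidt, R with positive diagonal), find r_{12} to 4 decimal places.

r_{12} = -1.7889

w_1 = (3, 1, 3, 1); ‖w_1‖ = 4.4721, so e_1 = (0.6708, 0.2236, 0.6708, 0.2236).
r_{12} = e_1·w_2 = -1.7889.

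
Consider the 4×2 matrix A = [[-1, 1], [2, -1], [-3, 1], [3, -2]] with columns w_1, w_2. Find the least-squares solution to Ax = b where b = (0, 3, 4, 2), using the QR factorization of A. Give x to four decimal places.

e_1 = w_1/‖w_1‖ = (-1, 2, -3, 3)/4.7958 = (-0.2085, 0.4170, -0.6255, 0.6255).
r_{12} = e_1·w_2 = -2.5022.
u_2 = w_2 + 2.5022·e_1 = (0.4783, 0.0435, -0.5652, -0.4348).
‖u_2‖ = 0.8597, so e_2 = (0.5563, 0.0506, -0.6574, -0.5057).
Qᵀb = (0.0000, -3.4895).
Back-substitute: x_2 = -3.4895/0.8597 = -4.0588.
x_1 = (0.0000 + 2.5022·(-4.0588))/4.7958 = -2.1176.

x = (-2.1176, -4.0588)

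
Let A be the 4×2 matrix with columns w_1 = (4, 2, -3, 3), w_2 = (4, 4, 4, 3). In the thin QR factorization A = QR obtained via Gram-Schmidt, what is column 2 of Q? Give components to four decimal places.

e_1 = w_1/‖w_1‖ = (4, 2, -3, 3)/6.1644 = (0.6489, 0.3244, -0.4867, 0.4867).
r_{12} = e_1·w_2 = 3.4066.
u_2 = w_2 − 3.4066·e_1 = (1.7895, 2.8947, 5.6579, 1.3421).
‖u_2‖ = 6.7376, so e_2 = (0.2656, 0.4296, 0.8398, 0.1992).

e_2 = (0.2656, 0.4296, 0.8398, 0.1992)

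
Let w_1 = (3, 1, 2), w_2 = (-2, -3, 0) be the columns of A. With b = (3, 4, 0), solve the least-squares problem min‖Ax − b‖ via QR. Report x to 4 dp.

w_1 = (3, 1, 2); ‖w_1‖ = 3.7417, so q_1 = (0.8018, 0.2673, 0.5345).
q_1·w_2 = 0.8018·(-2) + 0.2673·(-3) + 0.5345·0 = -2.4054.
u_2 = w_2 + 2.4054·q_1 = (-0.0714, -2.3571, 1.2857).
‖u_2‖ = 2.6859, so q_2 = (-0.0266, -0.8776, 0.4787).
Qᵀb = (3.4744, -3.5901).
Back-substitute: x_2 = -3.5901/2.6859 = -1.3366.
x_1 = (3.4744 + 2.4054·(-1.3366))/3.7417 = 0.0693.

x = (0.0693, -1.3366)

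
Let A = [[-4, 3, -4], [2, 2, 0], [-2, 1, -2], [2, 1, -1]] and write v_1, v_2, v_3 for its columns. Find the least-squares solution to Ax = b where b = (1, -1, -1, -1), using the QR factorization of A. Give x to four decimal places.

x = (-0.4528, 0.1132, 0.4214)

q_1 = v_1/‖v_1‖ = (-4, 2, -2, 2)/5.2915 = (-0.7559, 0.3780, -0.3780, 0.3780).
r_{12} = q_1·v_2 = -1.5119.
u_2 = v_2 + 1.5119·q_1 = (1.8571, 2.5714, 0.4286, 1.5714).
‖u_2‖ = 3.5657, so q_2 = (0.5208, 0.7212, 0.1202, 0.4407).
r_{13} = q_1·v_3 = 3.4017; r_{23} = q_2·v_3 = -2.7644.
u_3 = v_3 − 3.4017·q_1 + 2.7644·q_2 = (0.0112, 0.7079, -0.3820, -1.0674).
‖u_3‖ = 1.3366, so q_3 = (0.0084, 0.5296, -0.2858, -0.7986).
Qᵀb = (-1.1339, -0.7612, 0.5632).
Back-substitute: x_3 = 0.5632/1.3366 = 0.4214.
x_2 = (-0.7612 + 2.7644·0.4214)/3.5657 = 0.1132.
x_1 = (-1.1339 + 1.5119·0.1132 − 3.4017·0.4214)/5.2915 = -0.4528.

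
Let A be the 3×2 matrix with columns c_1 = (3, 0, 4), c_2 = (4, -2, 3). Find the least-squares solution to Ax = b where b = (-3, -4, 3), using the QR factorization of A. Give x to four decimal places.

e_1 = c_1/‖c_1‖ = (3, 0, 4)/5.0000 = (0.6000, 0.0000, 0.8000).
r_{12} = e_1·c_2 = 4.8000.
u_2 = c_2 − 4.8000·e_1 = (1.1200, -2.0000, -0.8400).
‖u_2‖ = 2.4413, so e_2 = (0.4588, -0.8192, -0.3441).
Qᵀb = (0.6000, 0.8684).
Back-substitute: x_2 = 0.8684/2.4413 = 0.3557.
x_1 = (0.6000 − 4.8000·0.3557)/5.0000 = -0.2215.

x = (-0.2215, 0.3557)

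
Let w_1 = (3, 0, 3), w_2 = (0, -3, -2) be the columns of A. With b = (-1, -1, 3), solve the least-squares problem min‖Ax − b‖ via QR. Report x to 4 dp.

q_1 = w_1/‖w_1‖ = (3, 0, 3)/4.2426 = (0.7071, 0.0000, 0.7071).
r_{12} = q_1·w_2 = -1.4142.
u_2 = w_2 + 1.4142·q_1 = (1.0000, -3.0000, -1.0000).
‖u_2‖ = 3.3166, so q_2 = (0.3015, -0.9045, -0.3015).
Qᵀb = (1.4142, -0.3015).
Back-substitute: x_2 = -0.3015/3.3166 = -0.0909.
x_1 = (1.4142 + 1.4142·(-0.0909))/4.2426 = 0.3030.

x = (0.3030, -0.0909)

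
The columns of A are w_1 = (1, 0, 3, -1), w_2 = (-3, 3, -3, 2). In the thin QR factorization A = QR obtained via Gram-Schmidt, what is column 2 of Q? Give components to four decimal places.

q_2 = (-0.4757, 0.8263, 0.2254, 0.2003)

w_1 = (1, 0, 3, -1); ‖w_1‖ = 3.3166, so q_1 = (0.3015, 0.0000, 0.9045, -0.3015).
q_1·w_2 = 0.3015·(-3) + 0.0000·3 + 0.9045·(-3) + (-0.3015)·2 = -4.2212.
u_2 = w_2 + 4.2212·q_1 = (-1.7273, 3.0000, 0.8182, 0.7273).
‖u_2‖ = 3.6307, so q_2 = (-0.4757, 0.8263, 0.2254, 0.2003).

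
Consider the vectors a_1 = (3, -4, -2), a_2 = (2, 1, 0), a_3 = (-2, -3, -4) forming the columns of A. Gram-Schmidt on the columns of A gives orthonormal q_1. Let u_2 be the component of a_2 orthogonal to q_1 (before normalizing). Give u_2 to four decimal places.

u_2 = (1.7931, 1.2759, 0.1379)

a_1 = (3, -4, -2); ‖a_1‖ = 5.3852, so q_1 = (0.5571, -0.7428, -0.3714).
q_1·a_2 = 0.5571·2 + (-0.7428)·1 + (-0.3714)·0 = 0.3714.
u_2 = a_2 − 0.3714·q_1 = (1.7931, 1.2759, 0.1379).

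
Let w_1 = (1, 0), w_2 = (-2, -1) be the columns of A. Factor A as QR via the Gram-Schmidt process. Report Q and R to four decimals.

Q = [[1.0000, 0.0000], [0.0000, -1.0000]], R = [[1.0000, -2.0000], [0.0000, 1.0000]]

e_1 = w_1/‖w_1‖ = (1, 0)/1.0000 = (1.0000, 0.0000).
r_{12} = e_1·w_2 = -2.0000.
u_2 = w_2 + 2.0000·e_1 = (0.0000, -1.0000).
‖u_2‖ = 1.0000, so e_2 = (0.0000, -1.0000).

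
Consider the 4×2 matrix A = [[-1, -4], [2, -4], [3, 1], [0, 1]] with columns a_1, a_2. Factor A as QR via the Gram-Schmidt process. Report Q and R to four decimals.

Q = [[-0.2673, -0.6990], [0.5345, -0.6622], [0.8018, 0.2085], [0.0000, 0.1717]], R = [[3.7417, -0.2673], [0.0000, 5.8248]]

a_1 = (-1, 2, 3, 0); ‖a_1‖ = 3.7417, so q_1 = (-0.2673, 0.5345, 0.8018, 0.0000).
q_1·a_2 = (-0.2673)·(-4) + 0.5345·(-4) + 0.8018·1 + 0.0000·1 = -0.2673.
u_2 = a_2 + 0.2673·q_1 = (-4.0714, -3.8571, 1.2143, 1.0000).
‖u_2‖ = 5.8248, so q_2 = (-0.6990, -0.6622, 0.2085, 0.1717).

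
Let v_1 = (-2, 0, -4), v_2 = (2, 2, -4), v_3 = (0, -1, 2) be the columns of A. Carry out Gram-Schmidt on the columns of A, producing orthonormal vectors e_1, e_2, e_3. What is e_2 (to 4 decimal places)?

e_1 = v_1/‖v_1‖ = (-2, 0, -4)/4.4721 = (-0.4472, 0.0000, -0.8944).
r_{12} = e_1·v_2 = 2.6833.
u_2 = v_2 − 2.6833·e_1 = (3.2000, 2.0000, -1.6000).
‖u_2‖ = 4.0988, so e_2 = (0.7807, 0.4880, -0.3904).

e_2 = (0.7807, 0.4880, -0.3904)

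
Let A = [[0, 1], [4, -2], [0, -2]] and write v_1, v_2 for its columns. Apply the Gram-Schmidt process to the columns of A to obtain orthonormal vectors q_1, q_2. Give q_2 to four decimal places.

q_2 = (0.4472, 0.0000, -0.8944)

q_1 = v_1/‖v_1‖ = (0, 4, 0)/4.0000 = (0.0000, 1.0000, 0.0000).
r_{12} = q_1·v_2 = -2.0000.
u_2 = v_2 + 2.0000·q_1 = (1.0000, 0.0000, -2.0000).
‖u_2‖ = 2.2361, so q_2 = (0.4472, 0.0000, -0.8944).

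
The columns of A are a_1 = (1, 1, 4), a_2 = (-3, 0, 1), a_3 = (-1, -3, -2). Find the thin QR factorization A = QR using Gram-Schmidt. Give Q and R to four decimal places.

a_1 = (1, 1, 4); ‖a_1‖ = 4.2426, so e_1 = (0.2357, 0.2357, 0.9428).
e_1·a_2 = 0.2357·(-3) + 0.2357·0 + 0.9428·1 = 0.2357.
u_2 = a_2 − 0.2357·e_1 = (-3.0556, -0.0556, 0.7778).
‖u_2‖ = 3.1535, so e_2 = (-0.9689, -0.0176, 0.2466).
e_1·a_3 = 0.2357·(-1) + 0.2357·(-3) + 0.9428·(-2) = -2.8284; e_2·a_3 = (-0.9689)·(-1) + (-0.0176)·(-3) + 0.2466·(-2) = 0.5285.
u_3 = a_3 + 2.8284·e_1 − 0.5285·e_2 = (0.1788, -2.3240, 0.5363).
‖u_3‖ = 2.3918, so e_3 = (0.0747, -0.9717, 0.2242).

Q = [[0.2357, -0.9689, 0.0747], [0.2357, -0.0176, -0.9717], [0.9428, 0.2466, 0.2242]], R = [[4.2426, 0.2357, -2.8284], [0.0000, 3.1535, 0.5285], [0.0000, 0.0000, 2.3918]]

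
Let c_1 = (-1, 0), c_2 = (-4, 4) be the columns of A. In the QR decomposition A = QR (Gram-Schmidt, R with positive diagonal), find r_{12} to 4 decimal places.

c_1 = (-1, 0); ‖c_1‖ = 1.0000, so q_1 = (-1.0000, 0.0000).
r_{12} = q_1·c_2 = 4.0000.

r_{12} = 4.0000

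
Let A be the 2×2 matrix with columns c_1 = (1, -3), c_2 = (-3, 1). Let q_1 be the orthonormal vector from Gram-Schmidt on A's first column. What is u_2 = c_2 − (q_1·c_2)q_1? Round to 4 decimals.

u_2 = (-2.4000, -0.8000)

c_1 = (1, -3); ‖c_1‖ = 3.1623, so q_1 = (0.3162, -0.9487).
q_1·c_2 = 0.3162·(-3) + (-0.9487)·1 = -1.8974.
u_2 = c_2 + 1.8974·q_1 = (-2.4000, -0.8000).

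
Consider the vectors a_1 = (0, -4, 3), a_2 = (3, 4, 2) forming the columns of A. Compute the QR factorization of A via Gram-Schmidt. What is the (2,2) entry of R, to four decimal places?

r_{22} = 5.0000

q_1 = a_1/‖a_1‖ = (0, -4, 3)/5.0000 = (0.0000, -0.8000, 0.6000).
r_{12} = q_1·a_2 = -2.0000.
u_2 = a_2 + 2.0000·q_1 = (3.0000, 2.4000, 3.2000).
r_{22} = ‖u_2‖ = 5.0000.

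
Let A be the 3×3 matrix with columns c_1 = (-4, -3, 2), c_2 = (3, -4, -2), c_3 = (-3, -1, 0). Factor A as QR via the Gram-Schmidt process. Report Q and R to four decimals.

Q = [[-0.7428, 0.4590, -0.4874], [-0.5571, -0.8275, 0.0696], [0.3714, -0.3233, -0.8704]], R = [[5.3852, -0.7428, 2.7854], [0.0000, 5.3337, -0.5495], [0.0000, 0.0000, 1.3926]]

q_1 = c_1/‖c_1‖ = (-4, -3, 2)/5.3852 = (-0.7428, -0.5571, 0.3714).
r_{12} = q_1·c_2 = -0.7428.
u_2 = c_2 + 0.7428·q_1 = (2.4483, -4.4138, -1.7241).
‖u_2‖ = 5.3337, so q_2 = (0.4590, -0.8275, -0.3233).
r_{13} = q_1·c_3 = 2.7854; r_{23} = q_2·c_3 = -0.5495.
u_3 = c_3 − 2.7854·q_1 + 0.5495·q_2 = (-0.6788, 0.0970, -1.2121).
‖u_3‖ = 1.3926, so q_3 = (-0.4874, 0.0696, -0.8704).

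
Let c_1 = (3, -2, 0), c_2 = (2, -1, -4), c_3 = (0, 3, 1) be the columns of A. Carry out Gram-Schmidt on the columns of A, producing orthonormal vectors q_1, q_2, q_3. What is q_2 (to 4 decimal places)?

q_2 = (0.0384, 0.0576, -0.9976)

c_1 = (3, -2, 0); ‖c_1‖ = 3.6056, so q_1 = (0.8321, -0.5547, 0.0000).
q_1·c_2 = 0.8321·2 + (-0.5547)·(-1) + 0.0000·(-4) = 2.2188.
u_2 = c_2 − 2.2188·q_1 = (0.1538, 0.2308, -4.0000).
‖u_2‖ = 4.0096, so q_2 = (0.0384, 0.0576, -0.9976).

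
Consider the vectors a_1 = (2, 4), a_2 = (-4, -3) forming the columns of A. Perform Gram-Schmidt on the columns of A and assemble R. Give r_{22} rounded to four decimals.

r_{22} = 2.2361

q_1 = a_1/‖a_1‖ = (2, 4)/4.4721 = (0.4472, 0.8944).
r_{12} = q_1·a_2 = -4.4721.
u_2 = a_2 + 4.4721·q_1 = (-2.0000, 1.0000).
r_{22} = ‖u_2‖ = 2.2361.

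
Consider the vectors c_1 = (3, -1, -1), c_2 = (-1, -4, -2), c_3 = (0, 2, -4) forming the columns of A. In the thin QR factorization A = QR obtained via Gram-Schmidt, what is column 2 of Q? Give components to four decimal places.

e_1 = c_1/‖c_1‖ = (3, -1, -1)/3.3166 = (0.9045, -0.3015, -0.3015).
r_{12} = e_1·c_2 = 0.9045.
u_2 = c_2 − 0.9045·e_1 = (-1.8182, -3.7273, -1.7273).
‖u_2‖ = 4.4924, so e_2 = (-0.4047, -0.8297, -0.3845).

e_2 = (-0.4047, -0.8297, -0.3845)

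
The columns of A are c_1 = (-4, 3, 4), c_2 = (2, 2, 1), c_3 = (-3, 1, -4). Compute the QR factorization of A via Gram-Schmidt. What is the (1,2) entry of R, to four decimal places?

c_1 = (-4, 3, 4); ‖c_1‖ = 6.4031, so e_1 = (-0.6247, 0.4685, 0.6247).
r_{12} = e_1·c_2 = 0.3123.

r_{12} = 0.3123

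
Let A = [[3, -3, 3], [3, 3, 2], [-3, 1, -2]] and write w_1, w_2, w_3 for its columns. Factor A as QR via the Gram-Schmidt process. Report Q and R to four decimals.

e_1 = w_1/‖w_1‖ = (3, 3, -3)/5.1962 = (0.5774, 0.5774, -0.5774).
r_{12} = e_1·w_2 = -0.5774.
u_2 = w_2 + 0.5774·e_1 = (-2.6667, 3.3333, 0.6667).
‖u_2‖ = 4.3205, so e_2 = (-0.6172, 0.7715, 0.1543).
r_{13} = e_1·w_3 = 4.0415; r_{23} = e_2·w_3 = -0.6172.
u_3 = w_3 − 4.0415·e_1 + 0.6172·e_2 = (0.2857, 0.1429, 0.4286).
‖u_3‖ = 0.5345, so e_3 = (0.5345, 0.2673, 0.8018).

Q = [[0.5774, -0.6172, 0.5345], [0.5774, 0.7715, 0.2673], [-0.5774, 0.1543, 0.8018]], R = [[5.1962, -0.5774, 4.0415], [0.0000, 4.3205, -0.6172], [0.0000, 0.0000, 0.5345]]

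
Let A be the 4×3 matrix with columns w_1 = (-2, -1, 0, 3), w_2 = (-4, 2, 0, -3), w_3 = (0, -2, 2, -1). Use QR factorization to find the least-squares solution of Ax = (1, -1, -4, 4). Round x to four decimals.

x = (0.5778, -0.5993, -1.1135)

e_1 = w_1/‖w_1‖ = (-2, -1, 0, 3)/3.7417 = (-0.5345, -0.2673, 0.0000, 0.8018).
r_{12} = e_1·w_2 = -0.8018.
u_2 = w_2 + 0.8018·e_1 = (-4.4286, 1.7857, 0.0000, -2.3571).
‖u_2‖ = 5.3251, so e_2 = (-0.8316, 0.3353, 0.0000, -0.4426).
r_{13} = e_1·w_3 = -0.2673; r_{23} = e_2·w_3 = -0.2280.
u_3 = w_3 + 0.2673·e_1 + 0.2280·e_2 = (-0.3325, -1.9950, 2.0000, -0.8866).
‖u_3‖ = 2.9794, so e_3 = (-0.1116, -0.6696, 0.6713, -0.2976).
Qᵀb = (2.9399, -2.9375, -3.3175).
Back-substitute: x_3 = -3.3175/2.9794 = -1.1135.
x_2 = (-2.9375 + 0.2280·(-1.1135))/5.3251 = -0.5993.
x_1 = (2.9399 + 0.8018·(-0.5993) + 0.2673·(-1.1135))/3.7417 = 0.5778.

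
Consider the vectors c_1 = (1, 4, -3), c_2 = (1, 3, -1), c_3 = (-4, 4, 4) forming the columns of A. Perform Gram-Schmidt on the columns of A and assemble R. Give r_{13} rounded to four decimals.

r_{13} = 0.0000

q_1 = c_1/‖c_1‖ = (1, 4, -3)/5.0990 = (0.1961, 0.7845, -0.5883).
r_{13} = q_1·c_3 = 0.0000.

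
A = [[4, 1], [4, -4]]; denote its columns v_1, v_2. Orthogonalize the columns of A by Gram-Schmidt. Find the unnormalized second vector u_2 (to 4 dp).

u_2 = (2.5000, -2.5000)

e_1 = v_1/‖v_1‖ = (4, 4)/5.6569 = (0.7071, 0.7071).
r_{12} = e_1·v_2 = -2.1213.
u_2 = v_2 + 2.1213·e_1 = (2.5000, -2.5000).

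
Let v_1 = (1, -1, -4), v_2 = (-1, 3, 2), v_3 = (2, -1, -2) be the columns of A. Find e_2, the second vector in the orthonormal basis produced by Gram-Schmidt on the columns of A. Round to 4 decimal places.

e_1 = v_1/‖v_1‖ = (1, -1, -4)/4.2426 = (0.2357, -0.2357, -0.9428).
r_{12} = e_1·v_2 = -2.8284.
u_2 = v_2 + 2.8284·e_1 = (-0.3333, 2.3333, -0.6667).
‖u_2‖ = 2.4495, so e_2 = (-0.1361, 0.9526, -0.2722).

e_2 = (-0.1361, 0.9526, -0.2722)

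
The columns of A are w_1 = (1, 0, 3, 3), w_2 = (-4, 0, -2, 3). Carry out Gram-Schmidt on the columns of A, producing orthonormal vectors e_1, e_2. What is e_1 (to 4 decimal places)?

w_1 = (1, 0, 3, 3); ‖w_1‖ = 4.3589, so e_1 = (0.2294, 0.0000, 0.6882, 0.6882).

e_1 = (0.2294, 0.0000, 0.6882, 0.6882)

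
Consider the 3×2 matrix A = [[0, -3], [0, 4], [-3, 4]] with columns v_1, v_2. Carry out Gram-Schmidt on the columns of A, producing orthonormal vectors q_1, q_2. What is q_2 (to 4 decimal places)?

v_1 = (0, 0, -3); ‖v_1‖ = 3.0000, so q_1 = (0.0000, 0.0000, -1.0000).
q_1·v_2 = 0.0000·(-3) + 0.0000·4 + (-1.0000)·4 = -4.0000.
u_2 = v_2 + 4.0000·q_1 = (-3.0000, 4.0000, 0.0000).
‖u_2‖ = 5.0000, so q_2 = (-0.6000, 0.8000, 0.0000).

q_2 = (-0.6000, 0.8000, 0.0000)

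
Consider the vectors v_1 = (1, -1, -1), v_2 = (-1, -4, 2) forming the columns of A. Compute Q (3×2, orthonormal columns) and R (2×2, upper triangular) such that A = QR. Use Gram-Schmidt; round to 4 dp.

Q = [[0.5774, -0.2933], [-0.5774, -0.8066], [-0.5774, 0.5133]], R = [[1.7321, 0.5774], [0.0000, 4.5461]]

v_1 = (1, -1, -1); ‖v_1‖ = 1.7321, so q_1 = (0.5774, -0.5774, -0.5774).
q_1·v_2 = 0.5774·(-1) + (-0.5774)·(-4) + (-0.5774)·2 = 0.5774.
u_2 = v_2 − 0.5774·q_1 = (-1.3333, -3.6667, 2.3333).
‖u_2‖ = 4.5461, so q_2 = (-0.2933, -0.8066, 0.5133).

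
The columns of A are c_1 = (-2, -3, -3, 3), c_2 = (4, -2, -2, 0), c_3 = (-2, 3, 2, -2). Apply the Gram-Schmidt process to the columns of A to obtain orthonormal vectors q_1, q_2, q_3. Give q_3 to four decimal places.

q_3 = (-0.2265, 0.2642, -0.7171, -0.6039)

q_1 = c_1/‖c_1‖ = (-2, -3, -3, 3)/5.5678 = (-0.3592, -0.5388, -0.5388, 0.5388).
r_{12} = q_1·c_2 = 0.7184.
u_2 = c_2 − 0.7184·q_1 = (4.2581, -1.6129, -1.6129, -0.3871).
‖u_2‖ = 4.8460, so q_2 = (0.8787, -0.3328, -0.3328, -0.0799).
r_{13} = q_1·c_3 = -3.0533; r_{23} = q_2·c_3 = -3.2617.
u_3 = c_3 + 3.0533·q_1 + 3.2617·q_2 = (-0.2308, 0.2692, -0.7308, -0.6154).
‖u_3‖ = 1.0190, so q_3 = (-0.2265, 0.2642, -0.7171, -0.6039).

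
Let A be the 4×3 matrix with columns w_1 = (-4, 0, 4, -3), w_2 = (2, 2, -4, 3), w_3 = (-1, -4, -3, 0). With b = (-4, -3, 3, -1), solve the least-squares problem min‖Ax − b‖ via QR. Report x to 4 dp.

w_1 = (-4, 0, 4, -3); ‖w_1‖ = 6.4031, so e_1 = (-0.6247, 0.0000, 0.6247, -0.4685).
e_1·w_2 = (-0.6247)·2 + 0.0000·2 + 0.6247·(-4) + (-0.4685)·3 = -5.1537.
u_2 = w_2 + 5.1537·e_1 = (-1.2195, 2.0000, -0.7805, 0.5854).
‖u_2‖ = 2.5375, so e_2 = (-0.4806, 0.7882, -0.3076, 0.2307).
e_1·w_3 = (-0.6247)·(-1) + 0.0000·(-4) + 0.6247·(-3) + (-0.4685)·0 = -1.2494; e_2·w_3 = (-0.4806)·(-1) + 0.7882·(-4) + (-0.3076)·(-3) + 0.2307·0 = -1.7494.
u_3 = w_3 + 1.2494·e_1 + 1.7494·e_2 = (-2.6212, -2.6212, -2.7576, -0.1818).
‖u_3‖ = 4.6237, so e_3 = (-0.5669, -0.5669, -0.5964, -0.0393).
Qᵀb = (4.8414, -1.5956, 2.2185).
Back-substitute: x_3 = 2.2185/4.6237 = 0.4798.
x_2 = (-1.5956 + 1.7494·0.4798)/2.5375 = -0.2980.
x_1 = (4.8414 + 5.1537·(-0.2980) + 1.2494·0.4798)/6.4031 = 0.6099.

x = (0.6099, -0.2980, 0.4798)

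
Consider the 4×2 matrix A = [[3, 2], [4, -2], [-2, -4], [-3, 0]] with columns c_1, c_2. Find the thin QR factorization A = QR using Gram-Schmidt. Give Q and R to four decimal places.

Q = [[0.4867, 0.3179], [0.6489, -0.5481], [-0.3244, -0.7673], [-0.4867, 0.0987]], R = [[6.1644, 0.9733], [0.0000, 4.8013]]

e_1 = c_1/‖c_1‖ = (3, 4, -2, -3)/6.1644 = (0.4867, 0.6489, -0.3244, -0.4867).
r_{12} = e_1·c_2 = 0.9733.
u_2 = c_2 − 0.9733·e_1 = (1.5263, -2.6316, -3.6842, 0.4737).
‖u_2‖ = 4.8013, so e_2 = (0.3179, -0.5481, -0.7673, 0.0987).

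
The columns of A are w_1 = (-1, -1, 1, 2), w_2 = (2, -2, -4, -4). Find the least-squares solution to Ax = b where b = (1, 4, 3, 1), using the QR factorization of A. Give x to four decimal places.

x = (-1.9412, -1.1324)

q_1 = w_1/‖w_1‖ = (-1, -1, 1, 2)/2.6458 = (-0.3780, -0.3780, 0.3780, 0.7559).
r_{12} = q_1·w_2 = -4.5356.
u_2 = w_2 + 4.5356·q_1 = (0.2857, -3.7143, -2.2857, -0.5714).
‖u_2‖ = 4.4078, so q_2 = (0.0648, -0.8427, -0.5186, -0.1296).
Qᵀb = (0.0000, -4.9912).
Back-substitute: x_2 = -4.9912/4.4078 = -1.1324.
x_1 = (0.0000 + 4.5356·(-1.1324))/2.6458 = -1.9412.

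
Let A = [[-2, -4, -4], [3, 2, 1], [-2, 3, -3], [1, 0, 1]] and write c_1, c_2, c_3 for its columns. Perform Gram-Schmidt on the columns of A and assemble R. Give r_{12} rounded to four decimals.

r_{12} = 1.8856

c_1 = (-2, 3, -2, 1); ‖c_1‖ = 4.2426, so e_1 = (-0.4714, 0.7071, -0.4714, 0.2357).
r_{12} = e_1·c_2 = 1.8856.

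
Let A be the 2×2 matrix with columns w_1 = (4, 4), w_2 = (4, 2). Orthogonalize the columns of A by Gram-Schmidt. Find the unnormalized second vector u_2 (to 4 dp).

u_2 = (1.0000, -1.0000)

q_1 = w_1/‖w_1‖ = (4, 4)/5.6569 = (0.7071, 0.7071).
r_{12} = q_1·w_2 = 4.2426.
u_2 = w_2 − 4.2426·q_1 = (1.0000, -1.0000).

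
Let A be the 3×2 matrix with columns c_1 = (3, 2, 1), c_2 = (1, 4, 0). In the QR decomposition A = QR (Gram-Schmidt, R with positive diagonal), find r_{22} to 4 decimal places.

r_{22} = 2.8909

e_1 = c_1/‖c_1‖ = (3, 2, 1)/3.7417 = (0.8018, 0.5345, 0.2673).
r_{12} = e_1·c_2 = 2.9399.
u_2 = c_2 − 2.9399·e_1 = (-1.3571, 2.4286, -0.7857).
r_{22} = ‖u_2‖ = 2.8909.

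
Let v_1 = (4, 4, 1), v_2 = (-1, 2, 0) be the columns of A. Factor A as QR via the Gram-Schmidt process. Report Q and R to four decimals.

v_1 = (4, 4, 1); ‖v_1‖ = 5.7446, so q_1 = (0.6963, 0.6963, 0.1741).
q_1·v_2 = 0.6963·(-1) + 0.6963·2 + 0.1741·0 = 0.6963.
u_2 = v_2 − 0.6963·q_1 = (-1.4848, 1.5152, -0.1212).
‖u_2‖ = 2.1249, so q_2 = (-0.6988, 0.7130, -0.0570).

Q = [[0.6963, -0.6988], [0.6963, 0.7130], [0.1741, -0.0570]], R = [[5.7446, 0.6963], [0.0000, 2.1249]]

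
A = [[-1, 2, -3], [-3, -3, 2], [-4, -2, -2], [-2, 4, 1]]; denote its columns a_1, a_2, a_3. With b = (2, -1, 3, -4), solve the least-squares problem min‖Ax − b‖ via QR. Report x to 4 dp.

x = (0.1639, -0.6308, -1.1675)

a_1 = (-1, -3, -4, -2); ‖a_1‖ = 5.4772, so q_1 = (-0.1826, -0.5477, -0.7303, -0.3651).
q_1·a_2 = (-0.1826)·2 + (-0.5477)·(-3) + (-0.7303)·(-2) + (-0.3651)·4 = 1.2780.
u_2 = a_2 − 1.2780·q_1 = (2.2333, -2.3000, -1.0667, 4.4667).
‖u_2‖ = 5.6006, so q_2 = (0.3988, -0.4107, -0.1905, 0.7975).
q_1·a_3 = (-0.1826)·(-3) + (-0.5477)·2 + (-0.7303)·(-2) + (-0.3651)·1 = 0.5477; q_2·a_3 = 0.3988·(-3) + (-0.4107)·2 + (-0.1905)·(-2) + 0.7975·1 = -0.8392.
u_3 = a_3 − 0.5477·q_1 + 0.8392·q_2 = (-2.5654, 1.9554, -1.7598, 1.8693).
‖u_3‖ = 4.1226, so q_3 = (-0.6223, 0.4743, -0.4269, 0.4534).
Qᵀb = (-0.5477, -2.5533, -4.8132).
Back-substitute: x_3 = -4.8132/4.1226 = -1.1675.
x_2 = (-2.5533 + 0.8392·(-1.1675))/5.6006 = -0.6308.
x_1 = (-0.5477 − 1.2780·(-0.6308) − 0.5477·(-1.1675))/5.4772 = 0.1639.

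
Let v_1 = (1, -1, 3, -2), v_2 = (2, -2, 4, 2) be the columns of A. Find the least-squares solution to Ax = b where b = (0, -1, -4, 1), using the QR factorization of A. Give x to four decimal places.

q_1 = v_1/‖v_1‖ = (1, -1, 3, -2)/3.8730 = (0.2582, -0.2582, 0.7746, -0.5164).
r_{12} = q_1·v_2 = 3.0984.
u_2 = v_2 − 3.0984·q_1 = (1.2000, -1.2000, 1.6000, 3.6000).
‖u_2‖ = 4.2895, so q_2 = (0.2798, -0.2798, 0.3730, 0.8393).
Qᵀb = (-3.3566, -0.3730).
Back-substitute: x_2 = -0.3730/4.2895 = -0.0870.
x_1 = (-3.3566 − 3.0984·(-0.0870))/3.8730 = -0.7971.

x = (-0.7971, -0.0870)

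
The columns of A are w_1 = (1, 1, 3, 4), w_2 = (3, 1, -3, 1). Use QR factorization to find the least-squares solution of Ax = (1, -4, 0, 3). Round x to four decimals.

x = (0.3377, 0.1169)

w_1 = (1, 1, 3, 4); ‖w_1‖ = 5.1962, so q_1 = (0.1925, 0.1925, 0.5774, 0.7698).
q_1·w_2 = 0.1925·3 + 0.1925·1 + 0.5774·(-3) + 0.7698·1 = -0.1925.
u_2 = w_2 + 0.1925·q_1 = (3.0370, 1.0370, -2.8889, 1.1481).
‖u_2‖ = 4.4680, so q_2 = (0.6797, 0.2321, -0.6466, 0.2570).
Qᵀb = (1.7321, 0.5222).
Back-substitute: x_2 = 0.5222/4.4680 = 0.1169.
x_1 = (1.7321 + 0.1925·0.1169)/5.1962 = 0.3377.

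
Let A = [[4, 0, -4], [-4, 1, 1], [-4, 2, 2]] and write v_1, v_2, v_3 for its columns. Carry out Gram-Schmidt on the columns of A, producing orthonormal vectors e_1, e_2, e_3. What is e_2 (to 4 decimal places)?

e_2 = (0.7071, 0.0000, 0.7071)

e_1 = v_1/‖v_1‖ = (4, -4, -4)/6.9282 = (0.5774, -0.5774, -0.5774).
r_{12} = e_1·v_2 = -1.7321.
u_2 = v_2 + 1.7321·e_1 = (1.0000, 0.0000, 1.0000).
‖u_2‖ = 1.4142, so e_2 = (0.7071, 0.0000, 0.7071).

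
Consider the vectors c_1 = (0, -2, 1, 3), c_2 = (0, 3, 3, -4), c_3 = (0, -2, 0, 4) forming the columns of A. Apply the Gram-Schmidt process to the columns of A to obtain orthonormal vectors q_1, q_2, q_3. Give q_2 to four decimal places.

q_2 = (0.0000, 0.2024, 0.9616, -0.1856)

c_1 = (0, -2, 1, 3); ‖c_1‖ = 3.7417, so q_1 = (0.0000, -0.5345, 0.2673, 0.8018).
q_1·c_2 = 0.0000·0 + (-0.5345)·3 + 0.2673·3 + 0.8018·(-4) = -4.0089.
u_2 = c_2 + 4.0089·q_1 = (0.0000, 0.8571, 4.0714, -0.7857).
‖u_2‖ = 4.2342, so q_2 = (0.0000, 0.2024, 0.9616, -0.1856).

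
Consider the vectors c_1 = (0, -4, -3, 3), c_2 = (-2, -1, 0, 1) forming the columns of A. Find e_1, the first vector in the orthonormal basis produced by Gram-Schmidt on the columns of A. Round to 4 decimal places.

e_1 = (0.0000, -0.6860, -0.5145, 0.5145)

c_1 = (0, -4, -3, 3); ‖c_1‖ = 5.8310, so e_1 = (0.0000, -0.6860, -0.5145, 0.5145).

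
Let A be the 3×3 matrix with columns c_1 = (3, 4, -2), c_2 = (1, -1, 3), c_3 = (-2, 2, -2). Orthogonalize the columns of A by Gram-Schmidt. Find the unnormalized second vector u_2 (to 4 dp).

u_2 = (1.7241, -0.0345, 2.5172)

q_1 = c_1/‖c_1‖ = (3, 4, -2)/5.3852 = (0.5571, 0.7428, -0.3714).
r_{12} = q_1·c_2 = -1.2999.
u_2 = c_2 + 1.2999·q_1 = (1.7241, -0.0345, 2.5172).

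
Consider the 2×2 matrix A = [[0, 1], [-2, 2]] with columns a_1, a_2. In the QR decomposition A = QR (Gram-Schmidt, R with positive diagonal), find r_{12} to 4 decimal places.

a_1 = (0, -2); ‖a_1‖ = 2.0000, so e_1 = (0.0000, -1.0000).
r_{12} = e_1·a_2 = -2.0000.

r_{12} = -2.0000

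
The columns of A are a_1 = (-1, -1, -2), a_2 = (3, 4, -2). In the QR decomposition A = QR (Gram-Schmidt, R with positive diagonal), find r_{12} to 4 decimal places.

r_{12} = -1.2247

a_1 = (-1, -1, -2); ‖a_1‖ = 2.4495, so e_1 = (-0.4082, -0.4082, -0.8165).
r_{12} = e_1·a_2 = -1.2247.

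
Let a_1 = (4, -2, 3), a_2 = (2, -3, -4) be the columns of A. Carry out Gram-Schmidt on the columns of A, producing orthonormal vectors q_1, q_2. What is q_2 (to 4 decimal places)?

q_2 = (0.3209, -0.5327, -0.7831)

a_1 = (4, -2, 3); ‖a_1‖ = 5.3852, so q_1 = (0.7428, -0.3714, 0.5571).
q_1·a_2 = 0.7428·2 + (-0.3714)·(-3) + 0.5571·(-4) = 0.3714.
u_2 = a_2 − 0.3714·q_1 = (1.7241, -2.8621, -4.2069).
‖u_2‖ = 5.3723, so q_2 = (0.3209, -0.5327, -0.7831).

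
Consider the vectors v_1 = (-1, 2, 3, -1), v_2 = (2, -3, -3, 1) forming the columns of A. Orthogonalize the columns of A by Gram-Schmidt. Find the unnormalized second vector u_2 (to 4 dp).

u_2 = (0.8000, -0.6000, 0.6000, -0.2000)

v_1 = (-1, 2, 3, -1); ‖v_1‖ = 3.8730, so q_1 = (-0.2582, 0.5164, 0.7746, -0.2582).
q_1·v_2 = (-0.2582)·2 + 0.5164·(-3) + 0.7746·(-3) + (-0.2582)·1 = -4.6476.
u_2 = v_2 + 4.6476·q_1 = (0.8000, -0.6000, 0.6000, -0.2000).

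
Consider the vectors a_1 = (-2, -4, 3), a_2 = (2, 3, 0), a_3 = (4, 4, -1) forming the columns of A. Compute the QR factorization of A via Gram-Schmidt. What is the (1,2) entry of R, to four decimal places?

r_{12} = -2.9711

a_1 = (-2, -4, 3); ‖a_1‖ = 5.3852, so q_1 = (-0.3714, -0.7428, 0.5571).
r_{12} = q_1·a_2 = -2.9711.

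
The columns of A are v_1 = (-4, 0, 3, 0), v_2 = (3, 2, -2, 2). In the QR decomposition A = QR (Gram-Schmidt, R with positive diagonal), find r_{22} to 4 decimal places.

r_{22} = 2.8355

v_1 = (-4, 0, 3, 0); ‖v_1‖ = 5.0000, so q_1 = (-0.8000, 0.0000, 0.6000, 0.0000).
q_1·v_2 = (-0.8000)·3 + 0.0000·2 + 0.6000·(-2) + 0.0000·2 = -3.6000.
u_2 = v_2 + 3.6000·q_1 = (0.1200, 2.0000, 0.1600, 2.0000).
r_{22} = ‖u_2‖ = 2.8355.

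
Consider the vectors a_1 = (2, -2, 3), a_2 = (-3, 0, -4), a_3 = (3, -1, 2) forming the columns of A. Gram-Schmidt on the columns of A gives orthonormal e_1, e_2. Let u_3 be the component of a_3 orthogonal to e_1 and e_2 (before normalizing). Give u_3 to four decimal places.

u_3 = (1.0297, -0.1287, -0.7723)

a_1 = (2, -2, 3); ‖a_1‖ = 4.1231, so e_1 = (0.4851, -0.4851, 0.7276).
e_1·a_2 = 0.4851·(-3) + (-0.4851)·0 + 0.7276·(-4) = -4.3656.
u_2 = a_2 + 4.3656·e_1 = (-0.8824, -2.1176, -0.8235).
‖u_2‖ = 2.4375, so e_2 = (-0.3620, -0.8688, -0.3379).
e_1·a_3 = 0.4851·3 + (-0.4851)·(-1) + 0.7276·2 = 3.3955; e_2·a_3 = (-0.3620)·3 + (-0.8688)·(-1) + (-0.3379)·2 = -0.8929.
u_3 = a_3 − 3.3955·e_1 + 0.8929·e_2 = (1.0297, -0.1287, -0.7723).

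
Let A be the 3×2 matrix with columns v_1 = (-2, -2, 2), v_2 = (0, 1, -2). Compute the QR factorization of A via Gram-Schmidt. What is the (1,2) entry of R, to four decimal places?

v_1 = (-2, -2, 2); ‖v_1‖ = 3.4641, so q_1 = (-0.5774, -0.5774, 0.5774).
r_{12} = q_1·v_2 = -1.7321.

r_{12} = -1.7321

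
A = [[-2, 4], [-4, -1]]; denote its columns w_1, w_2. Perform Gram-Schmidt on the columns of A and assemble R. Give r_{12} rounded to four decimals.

q_1 = w_1/‖w_1‖ = (-2, -4)/4.4721 = (-0.4472, -0.8944).
r_{12} = q_1·w_2 = -0.8944.

r_{12} = -0.8944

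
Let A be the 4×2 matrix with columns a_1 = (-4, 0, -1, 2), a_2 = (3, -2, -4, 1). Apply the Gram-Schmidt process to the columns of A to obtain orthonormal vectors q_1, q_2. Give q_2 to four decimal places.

a_1 = (-4, 0, -1, 2); ‖a_1‖ = 4.5826, so q_1 = (-0.8729, 0.0000, -0.2182, 0.4364).
q_1·a_2 = (-0.8729)·3 + 0.0000·(-2) + (-0.2182)·(-4) + 0.4364·1 = -1.3093.
u_2 = a_2 + 1.3093·q_1 = (1.8571, -2.0000, -4.2857, 1.5714).
‖u_2‖ = 5.3184, so q_2 = (0.3492, -0.3761, -0.8058, 0.2955).

q_2 = (0.3492, -0.3761, -0.8058, 0.2955)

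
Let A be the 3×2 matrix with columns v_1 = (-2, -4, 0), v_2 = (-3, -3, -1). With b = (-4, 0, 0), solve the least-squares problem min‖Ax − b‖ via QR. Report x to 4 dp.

q_1 = v_1/‖v_1‖ = (-2, -4, 0)/4.4721 = (-0.4472, -0.8944, 0.0000).
r_{12} = q_1·v_2 = 4.0249.
u_2 = v_2 − 4.0249·q_1 = (-1.2000, 0.6000, -1.0000).
‖u_2‖ = 1.6733, so q_2 = (-0.7171, 0.3586, -0.5976).
Qᵀb = (1.7889, 2.8685).
Back-substitute: x_2 = 2.8685/1.6733 = 1.7143.
x_1 = (1.7889 − 4.0249·1.7143)/4.4721 = -1.1429.

x = (-1.1429, 1.7143)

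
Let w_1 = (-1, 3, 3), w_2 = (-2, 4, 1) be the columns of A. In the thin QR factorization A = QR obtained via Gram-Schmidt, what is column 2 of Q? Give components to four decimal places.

e_1 = w_1/‖w_1‖ = (-1, 3, 3)/4.3589 = (-0.2294, 0.6882, 0.6882).
r_{12} = e_1·w_2 = 3.9001.
u_2 = w_2 − 3.9001·e_1 = (-1.1053, 1.3158, -1.6842).
‖u_2‖ = 2.4061, so e_2 = (-0.4594, 0.5468, -0.7000).

e_2 = (-0.4594, 0.5468, -0.7000)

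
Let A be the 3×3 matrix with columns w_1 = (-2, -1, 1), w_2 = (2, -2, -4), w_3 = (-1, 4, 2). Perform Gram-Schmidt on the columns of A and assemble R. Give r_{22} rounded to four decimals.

w_1 = (-2, -1, 1); ‖w_1‖ = 2.4495, so q_1 = (-0.8165, -0.4082, 0.4082).
q_1·w_2 = (-0.8165)·2 + (-0.4082)·(-2) + 0.4082·(-4) = -2.4495.
u_2 = w_2 + 2.4495·q_1 = (0.0000, -3.0000, -3.0000).
r_{22} = ‖u_2‖ = 4.2426.

r_{22} = 4.2426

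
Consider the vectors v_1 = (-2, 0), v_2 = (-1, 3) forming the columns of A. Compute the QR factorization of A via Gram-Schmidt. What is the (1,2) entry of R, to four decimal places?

v_1 = (-2, 0); ‖v_1‖ = 2.0000, so q_1 = (-1.0000, 0.0000).
r_{12} = q_1·v_2 = 1.0000.

r_{12} = 1.0000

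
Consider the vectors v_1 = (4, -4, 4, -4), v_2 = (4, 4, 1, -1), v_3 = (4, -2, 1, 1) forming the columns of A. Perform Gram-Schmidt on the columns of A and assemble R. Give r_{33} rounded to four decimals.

r_{33} = 3.4989

v_1 = (4, -4, 4, -4); ‖v_1‖ = 8.0000, so e_1 = (0.5000, -0.5000, 0.5000, -0.5000).
e_1·v_2 = 0.5000·4 + (-0.5000)·4 + 0.5000·1 + (-0.5000)·(-1) = 1.0000.
u_2 = v_2 − 1.0000·e_1 = (3.5000, 4.5000, 0.5000, -0.5000).
‖u_2‖ = 5.7446, so e_2 = (0.6093, 0.7833, 0.0870, -0.0870).
e_1·v_3 = 0.5000·4 + (-0.5000)·(-2) + 0.5000·1 + (-0.5000)·1 = 3.0000; e_2·v_3 = 0.6093·4 + 0.7833·(-2) + 0.0870·1 + (-0.0870)·1 = 0.8704.
u_3 = v_3 − 3.0000·e_1 − 0.8704·e_2 = (1.9697, -1.1818, -0.5758, 2.5758).
r_{33} = ‖u_3‖ = 3.4989.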